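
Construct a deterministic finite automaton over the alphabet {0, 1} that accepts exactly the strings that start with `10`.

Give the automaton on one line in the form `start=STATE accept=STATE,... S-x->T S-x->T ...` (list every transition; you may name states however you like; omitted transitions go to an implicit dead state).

start=q0 accept=q2 q0-0->q3 q0-1->q1 q1-0->q2 q1-1->q3 q2-0->q2 q2-1->q2 q3-0->q3 q3-1->q3

Walk along `10` while the input agrees: from q0 take `1` to q1, and so on. Any deviation drops to the rejecting sink q3. Once q2 is reached the prefix is confirmed and every continuation is accepted.
4 states suffice.
        0   1  
>  q0   q3  q1 
   q1   q2  q3 
 * q2   q2  q2 
   q3   q3  q3 
(> = start, * = accepting)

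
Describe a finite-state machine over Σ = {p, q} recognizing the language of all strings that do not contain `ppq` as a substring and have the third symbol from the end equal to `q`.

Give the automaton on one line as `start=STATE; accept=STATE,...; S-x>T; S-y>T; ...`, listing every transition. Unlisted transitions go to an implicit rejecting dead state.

Handle the two conditions separately and then intersect. One (4 states) tracks partial matches of the forbidden pattern `ppq`; the other (15 states) tracks the last 3 symbols read. Each combined state is a pair, one component from each; accept when both components accept. Equivalent product states are then merged.
With 10 states:
        p   q  
>  S0   S1  S2 
   S1   S3  S2 
   S2   S4  S5 
   S3   S3  S3 
   S4   S6  S7 
   S5   S8  S9 
 * S6   S3  S3 
 * S7   S4  S5 
 * S8   S6  S7 
 * S9   S8  S9 
(> = start, * = accepting)

start=S0; accept=S6,S7,S8,S9; S0-p>S1; S0-q>S2; S1-p>S3; S1-q>S2; S2-p>S4; S2-q>S5; S3-p>S3; S3-q>S3; S4-p>S6; S4-q>S7; S5-p>S8; S5-q>S9; S6-p>S3; S6-q>S3; S7-p>S4; S7-q>S5; S8-p>S6; S8-q>S7; S9-p>S8; S9-q>S9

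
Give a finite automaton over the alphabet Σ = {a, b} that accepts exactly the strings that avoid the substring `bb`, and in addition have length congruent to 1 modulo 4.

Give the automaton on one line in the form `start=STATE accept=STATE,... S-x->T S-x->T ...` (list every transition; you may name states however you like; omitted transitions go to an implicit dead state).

Handle the two conditions separately and then intersect. One (3 states) tracks partial matches of the forbidden pattern `bb`; the other (4 states) tracks the input length modulo 4. Each combined state is a pair, one component from each; accept when both components accept. Minimizing collapses redundant product states.
A 9-state machine:
        a   b  
>  s0   s1  s2 
 * s1   s3  s4 
 * s2   s3  s5 
   s3   s6  s7 
   s4   s6  s5 
   s5   s5  s5 
   s6   s0  s8 
   s7   s0  s5 
   s8   s1  s5 
(> = start, * = accepting)

start=s0 accept=s1,s2 s0-a->s1 s0-b->s2 s1-a->s3 s1-b->s4 s2-a->s3 s2-b->s5 s3-a->s6 s3-b->s7 s4-a->s6 s4-b->s5 s5-a->s5 s5-b->s5 s6-a->s0 s6-b->s8 s7-a->s0 s7-b->s5 s8-a->s1 s8-b->s5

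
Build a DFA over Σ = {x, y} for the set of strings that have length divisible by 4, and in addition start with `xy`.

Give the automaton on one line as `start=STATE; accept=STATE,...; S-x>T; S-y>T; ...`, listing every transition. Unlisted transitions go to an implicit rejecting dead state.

start=q0; accept=q8; q0-x>q1; q0-y>q2; q1-x>q3; q1-y>q4; q2-x>q3; q2-y>q3; q3-x>q5; q3-y>q5; q4-x>q6; q4-y>q6; q5-x>q7; q5-y>q7; q6-x>q8; q6-y>q8; q7-x>q2; q7-y>q2; q8-x>q9; q8-y>q9; q9-x>q4; q9-y>q4

Run two small machines in parallel and take their product. The first has 4 states tracking the input length modulo 4; the second has 4 states tracking whether the input so far still matches the prefix `xy`. A product state is a pair (one from each), accepting exactly when both do.
A 10-state machine:
        x   y  
>  q0   q1  q2 
   q1   q3  q4 
   q2   q3  q3 
   q3   q5  q5 
   q4   q6  q6 
   q5   q7  q7 
   q6   q8  q8 
   q7   q2  q2 
 * q8   q9  q9 
   q9   q4  q4 
(> = start, * = accepting)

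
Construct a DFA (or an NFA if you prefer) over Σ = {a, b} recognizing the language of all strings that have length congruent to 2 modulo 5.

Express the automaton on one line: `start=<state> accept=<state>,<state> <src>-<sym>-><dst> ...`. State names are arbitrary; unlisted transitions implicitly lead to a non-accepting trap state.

start=s0 accept=s2 s0-a->s1 s0-b->s1 s1-a->s2 s1-b->s2 s2-a->s3 s2-b->s3 s3-a->s4 s3-b->s4 s4-a->s0 s4-b->s0

Count input length modulo 5: every symbol advances one step around the cycle s0 → s1 → s2 → s3 → s4 → s0. Accept at s2.
A 5-state machine:
        a   b  
>  s0   s1  s1 
   s1   s2  s2 
 * s2   s3  s3 
   s3   s4  s4 
   s4   s0  s0 
(> = start, * = accepting)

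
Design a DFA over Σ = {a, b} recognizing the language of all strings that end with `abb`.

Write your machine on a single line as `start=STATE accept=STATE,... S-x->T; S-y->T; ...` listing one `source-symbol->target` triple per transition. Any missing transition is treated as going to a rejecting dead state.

Let each state record the length of the longest suffix of the input read so far that is also a prefix of `abb`. s1 means the last symbol is `a`; s2 means the last 2 symbols are `ab`; s3 means the last 3 symbols are `abb`. Accept only at s3, where the string currently ends in `abb`.
        a   b  
>  s0   s1  s0 
   s1   s1  s2 
   s2   s1  s3 
 * s3   s1  s0 
(> = start, * = accepting)

start=s0; accept=s3; s0-a->s1; s0-b->s0; s1-a->s1; s1-b->s2; s2-a->s1; s2-b->s3; s3-a->s1; s3-b->s0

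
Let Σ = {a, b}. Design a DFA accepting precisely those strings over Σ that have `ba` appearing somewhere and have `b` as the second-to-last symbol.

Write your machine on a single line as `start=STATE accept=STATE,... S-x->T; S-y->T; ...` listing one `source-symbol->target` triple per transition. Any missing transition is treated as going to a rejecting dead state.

start=S0; accept=S5,S9; S0-a->S1; S0-b->S2; S1-a->S3; S1-b->S4; S2-a->S5; S2-b->S6; S3-a->S3; S3-b->S4; S4-a->S5; S4-b->S6; S5-a->S7; S5-b->S8; S6-a->S5; S6-b->S6; S7-a->S7; S7-b->S8; S8-a->S5; S8-b->S9; S9-a->S5; S9-b->S9

Handle the two conditions separately and then intersect. The first has 3 states tracking whether and how much of `ba` has been seen; the second has 7 states tracking the last 2 symbols read. A product state is a pair (one from each), accepting exactly when both do.
A 10-state machine:
        a   b  
>  S0   S1  S2 
   S1   S3  S4 
   S2   S5  S6 
   S3   S3  S4 
   S4   S5  S6 
 * S5   S7  S8 
   S6   S5  S6 
   S7   S7  S8 
   S8   S5  S9 
 * S9   S5  S9 
(> = start, * = accepting)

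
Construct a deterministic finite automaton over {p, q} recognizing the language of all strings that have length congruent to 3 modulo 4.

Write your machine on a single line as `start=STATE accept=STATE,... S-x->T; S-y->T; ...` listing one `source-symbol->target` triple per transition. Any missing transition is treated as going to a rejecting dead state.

Count input length modulo 4: every symbol advances one step around the cycle A → B → C → D → A. Accept at D.
       p  q 
>  A   B  B 
   B   C  C 
   C   D  D 
 * D   A  A 
(> = start, * = accepting)

start=A; accept=D; A-p->B; A-q->B; B-p->C; B-q->C; C-p->D; C-q->D; D-p->A; D-q->A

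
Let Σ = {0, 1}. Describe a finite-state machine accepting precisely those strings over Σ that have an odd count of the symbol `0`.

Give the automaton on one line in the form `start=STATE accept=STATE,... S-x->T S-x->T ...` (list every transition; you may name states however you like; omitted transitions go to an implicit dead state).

start=S0 accept=S1 S0-0->S1 S0-1->S0 S1-0->S0 S1-1->S1

Keep the running count of `0`s modulo 2: each `0` advances along the cycle S0 → S1 → S0 while other symbols loop. Accept at S1.
With 2 states:
        0   1  
>  S0   S1  S0 
 * S1   S0  S1 
(> = start, * = accepting)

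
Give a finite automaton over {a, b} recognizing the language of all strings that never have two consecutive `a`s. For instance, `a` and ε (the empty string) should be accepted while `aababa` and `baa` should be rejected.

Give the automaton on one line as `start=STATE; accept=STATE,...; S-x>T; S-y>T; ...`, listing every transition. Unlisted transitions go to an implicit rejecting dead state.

start=s0; accept=s0,s1; s0-a>s1; s0-b>s0; s1-a>s2; s1-b>s0; s2-a>s2; s2-b>s2

Track partial matches of the forbidden pattern `aa`. State s2 is a dead state reached once `aa` has occurred; every other state accepts. s0 means no part of `aa` is currently matched.
A 3-state machine:
        a   b  
>* s0   s1  s0 
 * s1   s2  s0 
   s2   s2  s2 
(> = start, * = accepting)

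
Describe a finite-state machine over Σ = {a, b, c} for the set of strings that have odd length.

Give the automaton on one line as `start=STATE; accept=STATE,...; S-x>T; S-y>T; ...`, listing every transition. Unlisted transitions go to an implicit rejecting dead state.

Count input length modulo 2: every symbol advances one step around the cycle s0 → s1 → s0. Accept at s1.
2 states suffice.
        a   b   c  
>  s0   s1  s1  s1 
 * s1   s0  s0  s0 
(> = start, * = accepting)

start=s0; accept=s1; s0-a>s1; s0-b>s1; s0-c>s1; s1-a>s0; s1-b>s0; s1-c>s0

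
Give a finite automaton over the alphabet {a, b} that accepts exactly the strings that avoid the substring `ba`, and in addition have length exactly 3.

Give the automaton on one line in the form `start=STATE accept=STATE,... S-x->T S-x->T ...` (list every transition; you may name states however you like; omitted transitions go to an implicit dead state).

start=q0 accept=q6 q0-a->q1 q0-b->q2 q1-a->q3 q1-b->q4 q2-a->q5 q2-b->q4 q3-a->q6 q3-b->q6 q4-a->q5 q4-b->q6 q5-a->q5 q5-b->q5 q6-a->q5 q6-b->q5

Handle the two conditions separately and then intersect. One (3 states) tracks partial matches of the forbidden pattern `ba`; the other (5 states) tracks the input length, saturating at 4. Each combined state is a pair, one component from each; accept when both components accept. Equivalent product states are then merged.
        a   b  
>  q0   q1  q2 
   q1   q3  q4 
   q2   q5  q4 
   q3   q6  q6 
   q4   q5  q6 
   q5   q5  q5 
 * q6   q5  q5 
(> = start, * = accepting)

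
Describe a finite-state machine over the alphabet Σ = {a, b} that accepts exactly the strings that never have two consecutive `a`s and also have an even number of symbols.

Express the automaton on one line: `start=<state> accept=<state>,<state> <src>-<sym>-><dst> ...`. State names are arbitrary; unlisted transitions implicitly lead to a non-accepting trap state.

Handle the two conditions separately and then intersect. The first has 3 states tracking partial matches of the forbidden pattern `aa`; the second has 2 states tracking the input length modulo 2. A product state is a pair (one from each), accepting exactly when both do.
6 states suffice.
        a   b  
>* q0   q1  q2 
   q1   q3  q0 
   q2   q4  q0 
   q3   q5  q5 
 * q4   q5  q2 
   q5   q3  q3 
(> = start, * = accepting)

start=q0 accept=q0,q4 q0-a->q1 q0-b->q2 q1-a->q3 q1-b->q0 q2-a->q4 q2-b->q0 q3-a->q5 q3-b->q5 q4-a->q5 q4-b->q2 q5-a->q3 q5-b->q3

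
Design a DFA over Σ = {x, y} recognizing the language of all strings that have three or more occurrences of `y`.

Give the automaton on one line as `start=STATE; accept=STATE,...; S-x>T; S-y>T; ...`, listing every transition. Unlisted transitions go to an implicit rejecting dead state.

Only the number of `y`s matters, and only up to 4. Make a chain s0 → s1 → s2 → s3 → s4 advanced by each `y` (with s4 absorbing); every other symbol self-loops. The accepting set is {s3, s4}.
        x   y  
>  s0   s0  s1 
   s1   s1  s2 
   s2   s2  s3 
 * s3   s3  s4 
 * s4   s4  s4 
(> = start, * = accepting)

start=s0; accept=s3,s4; s0-x>s0; s0-y>s1; s1-x>s1; s1-y>s2; s2-x>s2; s2-y>s3; s3-x>s3; s3-y>s4; s4-x>s4; s4-y>s4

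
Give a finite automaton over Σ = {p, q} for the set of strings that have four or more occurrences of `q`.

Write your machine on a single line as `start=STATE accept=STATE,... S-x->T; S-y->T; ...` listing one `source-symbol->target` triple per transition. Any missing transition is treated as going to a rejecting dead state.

Count `q`s, saturating at 5: states S0 through S4 mean 0 through 4 `q`s seen; S5 means more than 4. Each `q` increments (capped at S5); other symbols loop. Accept from {S4, S5}.
A 6-state machine:
        p   q  
>  S0   S0  S1 
   S1   S1  S2 
   S2   S2  S3 
   S3   S3  S4 
 * S4   S4  S5 
 * S5   S5  S5 
(> = start, * = accepting)

start=S0; accept=S4,S5; S0-p->S0; S0-q->S1; S1-p->S1; S1-q->S2; S2-p->S2; S2-q->S3; S3-p->S3; S3-q->S4; S4-p->S4; S4-q->S5; S5-p->S5; S5-q->S5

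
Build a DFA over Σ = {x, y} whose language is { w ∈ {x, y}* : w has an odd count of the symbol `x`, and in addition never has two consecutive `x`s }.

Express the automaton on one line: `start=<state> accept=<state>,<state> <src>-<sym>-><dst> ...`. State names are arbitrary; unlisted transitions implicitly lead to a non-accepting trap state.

start=A accept=B,D A-x->B A-y->A B-x->C B-y->D C-x->C C-y->C D-x->E D-y->D E-x->C E-y->A

Build one automaton per condition and run them in lockstep. The first has 2 states tracking the count of `x`s modulo 2; the second has 3 states tracking partial matches of the forbidden pattern `xx`. A product state is a pair (one from each), accepting exactly when both do. After merging equivalent states the machine shrinks.
With 5 states:
       x  y 
>  A   B  A 
 * B   C  D 
   C   C  C 
 * D   E  D 
   E   C  A 
(> = start, * = accepting)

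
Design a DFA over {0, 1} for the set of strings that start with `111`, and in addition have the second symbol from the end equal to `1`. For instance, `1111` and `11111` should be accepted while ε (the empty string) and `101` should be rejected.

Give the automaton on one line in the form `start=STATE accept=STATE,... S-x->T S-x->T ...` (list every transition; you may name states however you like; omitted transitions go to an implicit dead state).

Run two small machines in parallel and take their product. The first has 5 states tracking whether the input so far still matches the prefix `111`; the second has 7 states tracking the last 2 symbols read. A product state is a pair (one from each), accepting exactly when both do.
A 12-state machine:
          0    1  
>  q0     q1   q2 
   q1     q3   q4 
   q2     q5   q6 
   q3     q3   q4 
   q4     q5   q7 
   q5     q3   q4 
   q6     q5   q8 
   q7     q5   q7 
 * q8     q9   q8 
 * q9    q10  q11 
   q10   q10  q11 
   q11    q9   q8 
(> = start, * = accepting)

start=q0 accept=q8,q9 q0-0->q1 q0-1->q2 q1-0->q3 q1-1->q4 q2-0->q5 q2-1->q6 q3-0->q3 q3-1->q4 q4-0->q5 q4-1->q7 q5-0->q3 q5-1->q4 q6-0->q5 q6-1->q8 q7-0->q5 q7-1->q7 q8-0->q9 q8-1->q8 q9-0->q10 q9-1->q11 q10-0->q10 q10-1->q11 q11-0->q9 q11-1->q8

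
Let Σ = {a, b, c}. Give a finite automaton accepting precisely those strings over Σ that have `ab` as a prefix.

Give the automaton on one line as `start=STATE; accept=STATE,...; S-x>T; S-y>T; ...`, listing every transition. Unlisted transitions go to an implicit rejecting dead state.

Check the first 2 symbols one by one: q0 through q1 record how many have matched `ab` so far; any wrong symbol goes to the dead state q3. After all 2 match we enter the accepting sink q2.
A 4-state machine:
        a   b   c  
>  q0   q1  q3  q3 
   q1   q3  q2  q3 
 * q2   q2  q2  q2 
   q3   q3  q3  q3 
(> = start, * = accepting)

start=q0; accept=q2; q0-a>q1; q0-b>q3; q0-c>q3; q1-a>q3; q1-b>q2; q1-c>q3; q2-a>q2; q2-b>q2; q2-c>q2; q3-a>q3; q3-b>q3; q3-c>q3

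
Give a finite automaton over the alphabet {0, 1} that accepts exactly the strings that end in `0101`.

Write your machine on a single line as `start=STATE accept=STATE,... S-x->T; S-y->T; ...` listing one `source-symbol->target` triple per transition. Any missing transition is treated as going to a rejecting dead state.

start=A; accept=E; A-0->B; A-1->A; B-0->B; B-1->C; C-0->D; C-1->A; D-0->B; D-1->E; E-0->D; E-1->A

Remember how much of `0101` the current input suffix matches. State A means no match yet; B means the last symbol is `0`; C means the last 2 symbols are `01`; D means the last 3 symbols are `010`; E means the last 4 symbols are `0101`. Only E accepts. On a mismatch, fall back to the longest proper suffix that is still a prefix of `0101`.
5 states suffice.
       0  1 
>  A   B  A 
   B   B  C 
   C   D  A 
   D   B  E 
 * E   D  A 
(> = start, * = accepting)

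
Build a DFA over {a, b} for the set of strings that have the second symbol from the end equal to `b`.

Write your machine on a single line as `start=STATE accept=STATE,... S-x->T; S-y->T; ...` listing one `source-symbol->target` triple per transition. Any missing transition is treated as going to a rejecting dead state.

Because acceptance depends on a position counted from the end, the machine has to buffer the most recent 2 symbols. Make each state the string of the last up-to-2 symbols read; on input `x` shift the window left and append `x`. Accept when the buffered window has length 2 and begins with `b`.
With 7 states:
        a   b  
>  s0   s1  s2 
   s1   s3  s4 
   s2   s5  s6 
   s3   s3  s4 
   s4   s5  s6 
 * s5   s3  s4 
 * s6   s5  s6 
(> = start, * = accepting)

start=s0; accept=s5,s6; s0-a->s1; s0-b->s2; s1-a->s3; s1-b->s4; s2-a->s5; s2-b->s6; s3-a->s3; s3-b->s4; s4-a->s5; s4-b->s6; s5-a->s3; s5-b->s4; s6-a->s5; s6-b->s6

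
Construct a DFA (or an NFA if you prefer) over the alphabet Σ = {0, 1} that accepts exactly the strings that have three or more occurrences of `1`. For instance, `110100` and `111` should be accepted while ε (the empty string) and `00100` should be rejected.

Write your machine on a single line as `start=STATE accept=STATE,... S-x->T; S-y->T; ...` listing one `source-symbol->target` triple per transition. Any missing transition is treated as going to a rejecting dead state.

start=S0; accept=S3,S4; S0-0->S0; S0-1->S1; S1-0->S1; S1-1->S2; S2-0->S2; S2-1->S3; S3-0->S3; S3-1->S4; S4-0->S4; S4-1->S4

Only the number of `1`s matters, and only up to 4. Make a chain S0 → S1 → S2 → S3 → S4 advanced by each `1` (with S4 absorbing); every other symbol self-loops. The accepting set is {S3, S4}.
        0   1  
>  S0   S0  S1 
   S1   S1  S2 
   S2   S2  S3 
 * S3   S3  S4 
 * S4   S4  S4 
(> = start, * = accepting)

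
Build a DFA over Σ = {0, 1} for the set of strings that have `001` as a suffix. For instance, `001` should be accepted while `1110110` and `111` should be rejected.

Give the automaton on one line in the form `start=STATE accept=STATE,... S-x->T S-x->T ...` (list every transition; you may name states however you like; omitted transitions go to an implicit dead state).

start=A accept=D A-0->B A-1->A B-0->C B-1->A C-0->C C-1->D D-0->B D-1->A

Let each state record the length of the longest suffix of the input read so far that is also a prefix of `001`. B means the last symbol is `0`; C means the last 2 symbols are `00`; D means the last 3 symbols are `001`. Accept only at D, where the string currently ends in `001`.
4 states suffice.
       0  1 
>  A   B  A 
   B   C  A 
   C   C  D 
 * D   B  A 
(> = start, * = accepting)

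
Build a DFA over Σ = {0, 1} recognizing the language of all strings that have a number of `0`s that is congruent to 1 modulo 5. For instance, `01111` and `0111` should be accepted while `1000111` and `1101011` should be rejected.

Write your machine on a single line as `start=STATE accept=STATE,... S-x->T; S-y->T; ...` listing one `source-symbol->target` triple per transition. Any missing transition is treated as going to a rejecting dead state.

The only thing that matters is how many `0`s have appeared, reduced mod 5. Use one state per residue: S0 for 0, …, S4 for 4. Reading `0` moves to the next residue; anything else stays put. S1 is accepting.
With 5 states:
        0   1  
>  S0   S1  S0 
 * S1   S2  S1 
   S2   S3  S2 
   S3   S4  S3 
   S4   S0  S4 
(> = start, * = accepting)

start=S0; accept=S1; S0-0->S1; S0-1->S0; S1-0->S2; S1-1->S1; S2-0->S3; S2-1->S2; S3-0->S4; S3-1->S3; S4-0->S0; S4-1->S4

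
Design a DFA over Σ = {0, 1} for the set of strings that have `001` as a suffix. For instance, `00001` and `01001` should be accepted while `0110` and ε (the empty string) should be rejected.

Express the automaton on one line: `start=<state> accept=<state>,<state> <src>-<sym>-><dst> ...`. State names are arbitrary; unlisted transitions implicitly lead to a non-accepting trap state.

start=S0 accept=S3 S0-0->S1 S0-1->S0 S1-0->S2 S1-1->S0 S2-0->S2 S2-1->S3 S3-0->S1 S3-1->S0

Let each state record the length of the longest suffix of the input read so far that is also a prefix of `001`. S1 means the last symbol is `0`; S2 means the last 2 symbols are `00`; S3 means the last 3 symbols are `001`. Accept only at S3, where the string currently ends in `001`.
        0   1  
>  S0   S1  S0 
   S1   S2  S0 
   S2   S2  S3 
 * S3   S1  S0 
(> = start, * = accepting)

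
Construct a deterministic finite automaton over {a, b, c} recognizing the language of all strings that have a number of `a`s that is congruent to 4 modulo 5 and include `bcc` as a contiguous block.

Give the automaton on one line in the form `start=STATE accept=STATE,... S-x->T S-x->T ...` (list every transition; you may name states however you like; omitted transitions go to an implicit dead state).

start=S0 accept=S19 S0-a->S1 S0-b->S2 S0-c->S0 S1-a->S3 S1-b->S4 S1-c->S1 S2-a->S1 S2-b->S2 S2-c->S5 S3-a->S6 S3-b->S7 S3-c->S3 S4-a->S3 S4-b->S4 S4-c->S8 S5-a->S1 S5-b->S2 S5-c->S9 S6-a->S10 S6-b->S11 S6-c->S6 S7-a->S6 S7-b->S7 S7-c->S12 S8-a->S3 S8-b->S4 S8-c->S13 S9-a->S13 S9-b->S9 S9-c->S9 S10-a->S0 S10-b->S14 S10-c->S10 S11-a->S10 S11-b->S11 S11-c->S15 S12-a->S6 S12-b->S7 S12-c->S16 S13-a->S16 S13-b->S13 S13-c->S13 S14-a->S0 S14-b->S14 S14-c->S17 S15-a->S10 S15-b->S11 S15-c->S18 S16-a->S18 S16-b->S16 S16-c->S16 S17-a->S0 S17-b->S14 S17-c->S19 S18-a->S19 S18-b->S18 S18-c->S18 S19-a->S9 S19-b->S19 S19-c->S19

Build one automaton per condition and run them in lockstep. The first has 5 states tracking the count of `a`s modulo 5; the second has 4 states tracking whether and how much of `bcc` has been seen. A product state is a pair (one from each), accepting exactly when both do.
          a    b    c  
>  S0     S1   S2   S0 
   S1     S3   S4   S1 
   S2     S1   S2   S5 
   S3     S6   S7   S3 
   S4     S3   S4   S8 
   S5     S1   S2   S9 
   S6    S10  S11   S6 
   S7     S6   S7  S12 
   S8     S3   S4  S13 
   S9    S13   S9   S9 
   S10    S0  S14  S10 
   S11   S10  S11  S15 
   S12    S6   S7  S16 
   S13   S16  S13  S13 
   S14    S0  S14  S17 
   S15   S10  S11  S18 
   S16   S18  S16  S16 
   S17    S0  S14  S19 
   S18   S19  S18  S18 
 * S19    S9  S19  S19 
(> = start, * = accepting)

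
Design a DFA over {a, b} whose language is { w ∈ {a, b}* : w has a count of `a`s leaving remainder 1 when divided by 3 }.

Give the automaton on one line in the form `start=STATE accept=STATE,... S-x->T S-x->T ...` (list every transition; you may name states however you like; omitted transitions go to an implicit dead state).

start=s0 accept=s1 s0-a->s1 s0-b->s0 s1-a->s2 s1-b->s1 s2-a->s0 s2-b->s2

Keep the running count of `a`s modulo 3: each `a` advances along the cycle s0 → s1 → s2 → s0 while other symbols loop. Accept at s1.
A 3-state machine:
        a   b  
>  s0   s1  s0 
 * s1   s2  s1 
   s2   s0  s2 
(> = start, * = accepting)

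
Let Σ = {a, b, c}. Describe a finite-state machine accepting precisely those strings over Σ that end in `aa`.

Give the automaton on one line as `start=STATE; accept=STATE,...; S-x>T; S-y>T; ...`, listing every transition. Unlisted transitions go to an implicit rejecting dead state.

start=s0; accept=s2; s0-a>s1; s0-b>s0; s0-c>s0; s1-a>s2; s1-b>s0; s1-c>s0; s2-a>s2; s2-b>s0; s2-c>s0

Remember how much of `aa` the current input suffix matches. State s0 means no match yet; s1 means the last symbol is `a`; s2 means the last 2 symbols are `aa`. Only s2 accepts. On a mismatch, fall back to the longest proper suffix that is still a prefix of `aa`.
3 states suffice.
        a   b   c  
>  s0   s1  s0  s0 
   s1   s2  s0  s0 
 * s2   s2  s0  s0 
(> = start, * = accepting)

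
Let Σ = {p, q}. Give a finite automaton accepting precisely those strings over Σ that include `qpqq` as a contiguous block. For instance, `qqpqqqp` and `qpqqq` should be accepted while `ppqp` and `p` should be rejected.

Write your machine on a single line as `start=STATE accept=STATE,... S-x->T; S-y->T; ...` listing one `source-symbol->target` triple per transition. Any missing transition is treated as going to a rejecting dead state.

start=A; accept=E; A-p->A; A-q->B; B-p->C; B-q->B; C-p->A; C-q->D; D-p->C; D-q->E; E-p->E; E-q->E

States A..D record the length of the longest prefix of `qpqq` that matches the current input suffix. Reaching E means `qpqq` has been seen, and we stay there forever. Accept from E.
With 5 states:
       p  q 
>  A   A  B 
   B   C  B 
   C   A  D 
   D   C  E 
 * E   E  E 
(> = start, * = accepting)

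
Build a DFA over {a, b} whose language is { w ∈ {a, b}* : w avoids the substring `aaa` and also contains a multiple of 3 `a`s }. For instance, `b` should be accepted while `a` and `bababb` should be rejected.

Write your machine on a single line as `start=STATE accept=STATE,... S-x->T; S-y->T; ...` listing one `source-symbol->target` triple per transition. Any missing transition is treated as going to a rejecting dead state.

Run two small machines in parallel and take their product. One (4 states) tracks partial matches of the forbidden pattern `aaa`; the other (3 states) tracks the count of `a`s modulo 3. Each combined state is a pair, one component from each; accept when both components accept.
With 12 states:
          a    b  
>* S0     S1   S0 
   S1     S2   S3 
   S2     S4   S5 
   S3     S6   S3 
   S4     S7   S4 
   S5     S8   S5 
   S6     S9   S5 
   S7    S10   S7 
 * S8    S11   S0 
 * S9     S7   S0 
   S10    S4  S10 
   S11   S10   S3 
(> = start, * = accepting)

start=S0; accept=S0,S8,S9; S0-a->S1; S0-b->S0; S1-a->S2; S1-b->S3; S2-a->S4; S2-b->S5; S3-a->S6; S3-b->S3; S4-a->S7; S4-b->S4; S5-a->S8; S5-b->S5; S6-a->S9; S6-b->S5; S7-a->S10; S7-b->S7; S8-a->S11; S8-b->S0; S9-a->S7; S9-b->S0; S10-a->S4; S10-b->S10; S11-a->S10; S11-b->S3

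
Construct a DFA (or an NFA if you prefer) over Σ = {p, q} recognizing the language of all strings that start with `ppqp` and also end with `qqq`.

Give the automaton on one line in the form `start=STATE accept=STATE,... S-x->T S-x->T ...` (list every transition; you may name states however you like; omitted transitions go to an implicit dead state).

Build one automaton per condition and run them in lockstep. The first has 6 states tracking whether the input so far still matches the prefix `ppqp`; the second has 4 states tracking how much of the suffix `qqq` has currently been matched. A product state is a pair (one from each), accepting exactly when both do.
12 states suffice.
          p    q  
>  S0     S1   S2 
   S1     S3   S2 
   S2     S4   S5 
   S3     S4   S6 
   S4     S4   S2 
   S5     S4   S7 
   S6     S8   S5 
   S7     S4   S7 
   S8     S8   S9 
   S9     S8  S10 
   S10    S8  S11 
 * S11    S8  S11 
(> = start, * = accepting)

start=S0 accept=S11 S0-p->S1 S0-q->S2 S1-p->S3 S1-q->S2 S2-p->S4 S2-q->S5 S3-p->S4 S3-q->S6 S4-p->S4 S4-q->S2 S5-p->S4 S5-q->S7 S6-p->S8 S6-q->S5 S7-p->S4 S7-q->S7 S8-p->S8 S8-q->S9 S9-p->S8 S9-q->S10 S10-p->S8 S10-q->S11 S11-p->S8 S11-q->S11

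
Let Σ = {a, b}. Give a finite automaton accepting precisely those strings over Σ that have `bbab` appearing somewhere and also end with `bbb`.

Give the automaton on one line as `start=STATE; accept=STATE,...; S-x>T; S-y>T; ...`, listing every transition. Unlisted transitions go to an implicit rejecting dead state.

start=q0; accept=q7; q0-a>q0; q0-b>q1; q1-a>q0; q1-b>q2; q2-a>q3; q2-b>q2; q3-a>q0; q3-b>q4; q4-a>q5; q4-b>q6; q5-a>q5; q5-b>q4; q6-a>q5; q6-b>q7; q7-a>q5; q7-b>q7

Run two small machines in parallel and take their product. One (5 states) tracks whether and how much of `bbab` has been seen; the other (4 states) tracks how much of the suffix `bbb` has currently been matched. Each combined state is a pair, one component from each; accept when both components accept. Equivalent product states are then merged.
8 states suffice.
        a   b  
>  q0   q0  q1 
   q1   q0  q2 
   q2   q3  q2 
   q3   q0  q4 
   q4   q5  q6 
   q5   q5  q4 
   q6   q5  q7 
 * q7   q5  q7 
(> = start, * = accepting)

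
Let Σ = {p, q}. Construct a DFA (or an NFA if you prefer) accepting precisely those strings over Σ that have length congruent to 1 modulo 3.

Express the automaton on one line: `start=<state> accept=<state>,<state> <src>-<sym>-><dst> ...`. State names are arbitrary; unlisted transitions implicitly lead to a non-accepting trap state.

Count input length modulo 3: every symbol advances one step around the cycle A → B → C → A. Accept at B.
3 states suffice.
       p  q 
>  A   B  B 
 * B   C  C 
   C   A  A 
(> = start, * = accepting)

start=A accept=B A-p->B A-q->B B-p->C B-q->C C-p->A C-q->A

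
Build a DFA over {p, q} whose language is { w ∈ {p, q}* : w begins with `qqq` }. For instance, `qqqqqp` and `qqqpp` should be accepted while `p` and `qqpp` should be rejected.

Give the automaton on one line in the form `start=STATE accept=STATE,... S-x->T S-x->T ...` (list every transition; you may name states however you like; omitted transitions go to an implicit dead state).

start=S0 accept=S3 S0-p->S4 S0-q->S1 S1-p->S4 S1-q->S2 S2-p->S4 S2-q->S3 S3-p->S3 S3-q->S3 S4-p->S4 S4-q->S4

Check the first 3 symbols one by one: S0 through S2 record how many have matched `qqq` so far; any wrong symbol goes to the dead state S4. After all 3 match we enter the accepting sink S3.
A 5-state machine:
        p   q  
>  S0   S4  S1 
   S1   S4  S2 
   S2   S4  S3 
 * S3   S3  S3 
   S4   S4  S4 
(> = start, * = accepting)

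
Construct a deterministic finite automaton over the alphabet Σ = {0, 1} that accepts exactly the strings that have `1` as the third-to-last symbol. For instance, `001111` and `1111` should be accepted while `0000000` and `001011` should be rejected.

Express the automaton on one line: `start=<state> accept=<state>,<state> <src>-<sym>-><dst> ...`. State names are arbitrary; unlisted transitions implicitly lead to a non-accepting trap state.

A DFA must remember the last 3 symbols (since which symbol is third-to-last isn't known until the input ends). Use one state per possible window of the last ≤3 symbols; accept from those whose window starts with `1`.
With 15 states:
          0    1  
>  s0     s1   s2 
   s1     s3   s4 
   s2     s5   s6 
   s3     s7   s8 
   s4     s9  s10 
   s5    s11  s12 
   s6    s13  s14 
   s7     s7   s8 
   s8     s9  s10 
   s9    s11  s12 
   s10   s13  s14 
 * s11    s7   s8 
 * s12    s9  s10 
 * s13   s11  s12 
 * s14   s13  s14 
(> = start, * = accepting)

start=s0 accept=s11,s12,s13,s14 s0-0->s1 s0-1->s2 s1-0->s3 s1-1->s4 s2-0->s5 s2-1->s6 s3-0->s7 s3-1->s8 s4-0->s9 s4-1->s10 s5-0->s11 s5-1->s12 s6-0->s13 s6-1->s14 s7-0->s7 s7-1->s8 s8-0->s9 s8-1->s10 s9-0->s11 s9-1->s12 s10-0->s13 s10-1->s14 s11-0->s7 s11-1->s8 s12-0->s9 s12-1->s10 s13-0->s11 s13-1->s12 s14-0->s13 s14-1->s14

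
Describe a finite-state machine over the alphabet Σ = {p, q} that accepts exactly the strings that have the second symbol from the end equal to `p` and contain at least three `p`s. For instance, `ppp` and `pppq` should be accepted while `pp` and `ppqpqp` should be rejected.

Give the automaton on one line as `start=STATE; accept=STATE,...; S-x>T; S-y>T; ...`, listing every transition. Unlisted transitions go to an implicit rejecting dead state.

start=S0; accept=S3,S5; S0-p>S1; S0-q>S0; S1-p>S2; S1-q>S1; S2-p>S3; S2-q>S4; S3-p>S3; S3-q>S5; S4-p>S6; S4-q>S4; S5-p>S6; S5-q>S4; S6-p>S3; S6-q>S5

Handle the two conditions separately and then intersect. The first has 7 states tracking the last 2 symbols read; the second has 5 states tracking the count of `p`s, saturating at 4. A product state is a pair (one from each), accepting exactly when both do. Equivalent product states are then merged.
With 7 states:
        p   q  
>  S0   S1  S0 
   S1   S2  S1 
   S2   S3  S4 
 * S3   S3  S5 
   S4   S6  S4 
 * S5   S6  S4 
   S6   S3  S5 
(> = start, * = accepting)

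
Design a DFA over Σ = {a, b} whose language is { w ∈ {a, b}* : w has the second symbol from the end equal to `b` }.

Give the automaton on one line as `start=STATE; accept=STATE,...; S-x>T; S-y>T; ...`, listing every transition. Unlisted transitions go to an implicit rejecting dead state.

Because acceptance depends on a position counted from the end, the machine has to buffer the most recent 2 symbols. Make each state the string of the last up-to-2 symbols read; on input `x` shift the window left and append `x`. Accept when the buffered window has length 2 and begins with `b`.
A 7-state machine:
        a   b  
>  S0   S1  S2 
   S1   S3  S4 
   S2   S5  S6 
   S3   S3  S4 
   S4   S5  S6 
 * S5   S3  S4 
 * S6   S5  S6 
(> = start, * = accepting)

start=S0; accept=S5,S6; S0-a>S1; S0-b>S2; S1-a>S3; S1-b>S4; S2-a>S5; S2-b>S6; S3-a>S3; S3-b>S4; S4-a>S5; S4-b>S6; S5-a>S3; S5-b>S4; S6-a>S5; S6-b>S6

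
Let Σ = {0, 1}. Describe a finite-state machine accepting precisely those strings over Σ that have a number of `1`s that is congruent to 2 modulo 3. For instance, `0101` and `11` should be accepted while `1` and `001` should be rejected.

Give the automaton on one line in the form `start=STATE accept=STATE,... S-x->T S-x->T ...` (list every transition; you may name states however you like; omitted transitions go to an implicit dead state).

start=s0 accept=s2 s0-0->s0 s0-1->s1 s1-0->s1 s1-1->s2 s2-0->s2 s2-1->s0

The only thing that matters is how many `1`s have appeared, reduced mod 3. Use one state per residue: s0 for 0, …, s2 for 2. Reading `1` moves to the next residue; anything else stays put. s2 is accepting.
With 3 states:
        0   1  
>  s0   s0  s1 
   s1   s1  s2 
 * s2   s2  s0 
(> = start, * = accepting)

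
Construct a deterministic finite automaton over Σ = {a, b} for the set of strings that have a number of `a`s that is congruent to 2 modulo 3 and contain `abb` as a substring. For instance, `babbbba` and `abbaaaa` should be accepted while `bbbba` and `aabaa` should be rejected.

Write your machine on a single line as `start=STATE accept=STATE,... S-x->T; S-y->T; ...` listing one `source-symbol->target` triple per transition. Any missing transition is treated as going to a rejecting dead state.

Handle the two conditions separately and then intersect. One (3 states) tracks the count of `a`s modulo 3; the other (4 states) tracks whether and how much of `abb` has been seen. Each combined state is a pair, one component from each; accept when both components accept.
10 states suffice.
        a   b  
>  q0   q1  q0 
   q1   q2  q3 
   q2   q4  q5 
   q3   q2  q6 
   q4   q1  q7 
   q5   q4  q8 
   q6   q8  q6 
   q7   q1  q9 
 * q8   q9  q8 
   q9   q6  q9 
(> = start, * = accepting)

start=q0; accept=q8; q0-a->q1; q0-b->q0; q1-a->q2; q1-b->q3; q2-a->q4; q2-b->q5; q3-a->q2; q3-b->q6; q4-a->q1; q4-b->q7; q5-a->q4; q5-b->q8; q6-a->q8; q6-b->q6; q7-a->q1; q7-b->q9; q8-a->q9; q8-b->q8; q9-a->q6; q9-b->q9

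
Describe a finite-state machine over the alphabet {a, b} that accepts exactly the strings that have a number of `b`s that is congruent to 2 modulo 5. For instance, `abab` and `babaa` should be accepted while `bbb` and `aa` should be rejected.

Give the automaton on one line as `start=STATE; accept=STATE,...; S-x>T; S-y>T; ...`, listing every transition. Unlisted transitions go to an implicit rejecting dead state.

start=q0; accept=q2; q0-a>q0; q0-b>q1; q1-a>q1; q1-b>q2; q2-a>q2; q2-b>q3; q3-a>q3; q3-b>q4; q4-a>q4; q4-b>q0

The only thing that matters is how many `b`s have appeared, reduced mod 5. Use one state per residue: q0 for 0, …, q4 for 4. Reading `b` moves to the next residue; anything else stays put. q2 is accepting.
5 states suffice.
        a   b  
>  q0   q0  q1 
   q1   q1  q2 
 * q2   q2  q3 
   q3   q3  q4 
   q4   q4  q0 
(> = start, * = accepting)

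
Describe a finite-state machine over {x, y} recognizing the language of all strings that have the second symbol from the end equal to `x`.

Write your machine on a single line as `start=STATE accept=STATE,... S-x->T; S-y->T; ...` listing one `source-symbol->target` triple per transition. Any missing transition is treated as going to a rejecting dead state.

A DFA must remember the last 2 symbols (since which symbol is second-to-last isn't known until the input ends). Use one state per possible window of the last ≤2 symbols; accept from those whose window starts with `x`.
        x   y  
>  S0   S1  S2 
   S1   S3  S4 
   S2   S5  S6 
 * S3   S3  S4 
 * S4   S5  S6 
   S5   S3  S4 
   S6   S5  S6 
(> = start, * = accepting)

start=S0; accept=S3,S4; S0-x->S1; S0-y->S2; S1-x->S3; S1-y->S4; S2-x->S5; S2-y->S6; S3-x->S3; S3-y->S4; S4-x->S5; S4-y->S6; S5-x->S3; S5-y->S4; S6-x->S5; S6-y->S6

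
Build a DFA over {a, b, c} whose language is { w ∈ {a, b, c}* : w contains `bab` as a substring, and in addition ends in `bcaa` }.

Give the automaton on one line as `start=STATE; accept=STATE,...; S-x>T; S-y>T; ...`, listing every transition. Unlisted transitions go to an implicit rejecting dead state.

Build one automaton per condition and run them in lockstep. The first has 4 states tracking whether and how much of `bab` has been seen; the second has 5 states tracking how much of the suffix `bcaa` has currently been matched. A product state is a pair (one from each), accepting exactly when both do. Equivalent product states are then merged.
8 states suffice.
        a   b   c  
>  q0   q0  q1  q0 
   q1   q2  q1  q0 
   q2   q0  q3  q0 
   q3   q4  q3  q5 
   q4   q4  q3  q4 
   q5   q6  q3  q4 
   q6   q7  q3  q4 
 * q7   q4  q3  q4 
(> = start, * = accepting)

start=q0; accept=q7; q0-a>q0; q0-b>q1; q0-c>q0; q1-a>q2; q1-b>q1; q1-c>q0; q2-a>q0; q2-b>q3; q2-c>q0; q3-a>q4; q3-b>q3; q3-c>q5; q4-a>q4; q4-b>q3; q4-c>q4; q5-a>q6; q5-b>q3; q5-c>q4; q6-a>q7; q6-b>q3; q6-c>q4; q7-a>q4; q7-b>q3; q7-c>q4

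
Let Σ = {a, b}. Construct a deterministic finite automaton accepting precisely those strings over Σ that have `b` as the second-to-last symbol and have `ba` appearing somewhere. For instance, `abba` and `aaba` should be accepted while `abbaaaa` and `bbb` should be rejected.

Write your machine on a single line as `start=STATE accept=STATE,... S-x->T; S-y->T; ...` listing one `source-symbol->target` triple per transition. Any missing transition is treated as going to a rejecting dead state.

Build one automaton per condition and run them in lockstep. One (7 states) tracks the last 2 symbols read; the other (3 states) tracks whether and how much of `ba` has been seen. Each combined state is a pair, one component from each; accept when both components accept.
10 states suffice.
        a   b  
>  S0   S1  S2 
   S1   S3  S4 
   S2   S5  S6 
   S3   S3  S4 
   S4   S5  S6 
 * S5   S7  S8 
   S6   S5  S6 
   S7   S7  S8 
   S8   S5  S9 
 * S9   S5  S9 
(> = start, * = accepting)

start=S0; accept=S5,S9; S0-a->S1; S0-b->S2; S1-a->S3; S1-b->S4; S2-a->S5; S2-b->S6; S3-a->S3; S3-b->S4; S4-a->S5; S4-b->S6; S5-a->S7; S5-b->S8; S6-a->S5; S6-b->S6; S7-a->S7; S7-b->S8; S8-a->S5; S8-b->S9; S9-a->S5; S9-b->S9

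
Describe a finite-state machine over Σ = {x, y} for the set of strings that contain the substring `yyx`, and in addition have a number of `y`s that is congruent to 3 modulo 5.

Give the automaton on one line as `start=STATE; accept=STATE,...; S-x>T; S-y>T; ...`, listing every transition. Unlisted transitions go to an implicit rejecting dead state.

Handle the two conditions separately and then intersect. One (4 states) tracks whether and how much of `yyx` has been seen; the other (5 states) tracks the count of `y`s modulo 5. Each combined state is a pair, one component from each; accept when both components accept.
With 20 states:
          x    y  
>  S0     S0   S1 
   S1     S2   S3 
   S2     S2   S4 
   S3     S5   S6 
   S4     S7   S6 
   S5     S5   S8 
   S6     S8   S9 
   S7     S7  S10 
 * S8     S8  S11 
   S9    S11  S12 
   S10   S13   S9 
   S11   S11  S14 
   S12   S14  S15 
   S13   S13  S16 
   S14   S14  S17 
   S15   S17   S3 
   S16   S18  S12 
   S17   S17   S5 
   S18   S18  S19 
   S19    S0  S15 
(> = start, * = accepting)

start=S0; accept=S8; S0-x>S0; S0-y>S1; S1-x>S2; S1-y>S3; S2-x>S2; S2-y>S4; S3-x>S5; S3-y>S6; S4-x>S7; S4-y>S6; S5-x>S5; S5-y>S8; S6-x>S8; S6-y>S9; S7-x>S7; S7-y>S10; S8-x>S8; S8-y>S11; S9-x>S11; S9-y>S12; S10-x>S13; S10-y>S9; S11-x>S11; S11-y>S14; S12-x>S14; S12-y>S15; S13-x>S13; S13-y>S16; S14-x>S14; S14-y>S17; S15-x>S17; S15-y>S3; S16-x>S18; S16-y>S12; S17-x>S17; S17-y>S5; S18-x>S18; S18-y>S19; S19-x>S0; S19-y>S15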